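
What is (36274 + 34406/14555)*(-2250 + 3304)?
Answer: 556514609704/14555 ≈ 3.8235e+7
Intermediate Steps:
(36274 + 34406/14555)*(-2250 + 3304) = (36274 + 34406*(1/14555))*1054 = (36274 + 34406/14555)*1054 = (528002476/14555)*1054 = 556514609704/14555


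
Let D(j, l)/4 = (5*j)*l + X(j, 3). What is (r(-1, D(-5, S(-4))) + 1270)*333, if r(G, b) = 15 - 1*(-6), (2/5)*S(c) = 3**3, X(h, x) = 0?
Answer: 429903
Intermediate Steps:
S(c) = 135/2 (S(c) = (5/2)*3**3 = (5/2)*27 = 135/2)
D(j, l) = 20*j*l (D(j, l) = 4*((5*j)*l + 0) = 4*(5*j*l + 0) = 4*(5*j*l) = 20*j*l)
r(G, b) = 21 (r(G, b) = 15 + 6 = 21)
(r(-1, D(-5, S(-4))) + 1270)*333 = (21 + 1270)*333 = 1291*333 = 429903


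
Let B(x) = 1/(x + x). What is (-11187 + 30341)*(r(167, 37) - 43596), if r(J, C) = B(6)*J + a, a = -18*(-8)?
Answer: -4992078289/6 ≈ -8.3201e+8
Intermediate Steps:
B(x) = 1/(2*x)
a = 144
r(J, C) = 144 + J/12 (r(J, C) = ((1/2)/6)*J + 144 = ((1/2)*(1/6))*J + 144 = J/12 + 144 = 144 + J/12)
(-11187 + 30341)*(r(167, 37) - 43596) = (-11187 + 30341)*((144 + (1/12)*167) - 43596) = 19154*((144 + 167/12) - 43596) = 19154*(1895/12 - 43596) = 19154*(-521257/12) = -4992078289/6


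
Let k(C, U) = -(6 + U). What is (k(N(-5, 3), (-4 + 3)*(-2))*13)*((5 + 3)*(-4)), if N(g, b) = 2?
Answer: 3328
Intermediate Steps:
k(C, U) = -6 - U
(k(N(-5, 3), (-4 + 3)*(-2))*13)*((5 + 3)*(-4)) = ((-6 - (-4 + 3)*(-2))*13)*((5 + 3)*(-4)) = ((-6 - (-1)*(-2))*13)*(8*(-4)) = ((-6 - 1*2)*13)*(-32) = ((-6 - 2)*13)*(-32) = -8*13*(-32) = -104*(-32) = 3328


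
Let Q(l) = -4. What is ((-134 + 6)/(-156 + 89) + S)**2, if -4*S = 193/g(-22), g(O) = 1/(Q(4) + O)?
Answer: 28344752881/17956 ≈ 1.5786e+6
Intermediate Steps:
g(O) = 1/(-4 + O)
S = 2509/2 (S = -193/(4*(1/(-4 - 22))) = -193/(4*(1/(-26))) = -193/(4*(-1/26)) = -193*(-26)/4 = -1/4*(-5018) = 2509/2 ≈ 1254.5)
((-134 + 6)/(-156 + 89) + S)**2 = ((-134 + 6)/(-156 + 89) + 2509/2)**2 = (-128/(-67) + 2509/2)**2 = (-128*(-1/67) + 2509/2)**2 = (128/67 + 2509/2)**2 = (168359/134)**2 = 28344752881/17956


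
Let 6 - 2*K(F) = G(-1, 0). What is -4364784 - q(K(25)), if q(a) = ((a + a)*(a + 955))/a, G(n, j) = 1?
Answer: -4366699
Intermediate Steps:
K(F) = 5/2 (K(F) = 3 - ½*1 = 3 - ½ = 5/2)
q(a) = 1910 + 2*a (q(a) = ((2*a)*(955 + a))/a = (2*a*(955 + a))/a = 1910 + 2*a)
-4364784 - q(K(25)) = -4364784 - (1910 + 2*(5/2)) = -4364784 - (1910 + 5) = -4364784 - 1*1915 = -4364784 - 1915 = -4366699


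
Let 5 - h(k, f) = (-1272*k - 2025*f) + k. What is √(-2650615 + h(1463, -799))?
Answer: 2*I*√602278 ≈ 1552.1*I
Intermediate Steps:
h(k, f) = 5 + 1271*k + 2025*f (h(k, f) = 5 - ((-1272*k - 2025*f) + k) = 5 - ((-2025*f - 1272*k) + k) = 5 - (-2025*f - 1271*k) = 5 + (1271*k + 2025*f) = 5 + 1271*k + 2025*f)
√(-2650615 + h(1463, -799)) = √(-2650615 + (5 + 1271*1463 + 2025*(-799))) = √(-2650615 + (5 + 1859473 - 1617975)) = √(-2650615 + 241503) = √(-2409112) = 2*I*√602278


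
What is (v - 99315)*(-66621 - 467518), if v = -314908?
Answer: 221252658997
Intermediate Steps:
(v - 99315)*(-66621 - 467518) = (-314908 - 99315)*(-66621 - 467518) = -414223*(-534139) = 221252658997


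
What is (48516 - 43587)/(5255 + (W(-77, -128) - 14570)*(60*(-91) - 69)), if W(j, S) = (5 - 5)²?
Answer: 4929/80562785 ≈ 6.1182e-5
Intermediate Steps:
W(j, S) = 0 (W(j, S) = 0² = 0)
(48516 - 43587)/(5255 + (W(-77, -128) - 14570)*(60*(-91) - 69)) = (48516 - 43587)/(5255 + (0 - 14570)*(60*(-91) - 69)) = 4929/(5255 - 14570*(-5460 - 69)) = 4929/(5255 - 14570*(-5529)) = 4929/(5255 + 80557530) = 4929/80562785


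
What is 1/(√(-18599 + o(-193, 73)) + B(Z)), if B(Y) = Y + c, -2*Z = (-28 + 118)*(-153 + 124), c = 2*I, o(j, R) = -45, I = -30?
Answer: 1245/1568669 - 2*I*√4661/1568669 ≈ 0.00079367 - 8.7044e-5*I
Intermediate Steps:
c = -60 (c = 2*(-30) = -60)
Z = 1305 (Z = -(-28 + 118)*(-153 + 124)/2 = -45*(-29) = -½*(-2610) = 1305)
B(Y) = -60 + Y (B(Y) = Y - 60 = -60 + Y)
1/(√(-18599 + o(-193, 73)) + B(Z)) = 1/(√(-18599 - 45) + (-60 + 1305)) = 1/(√(-18644) + 1245) = 1/(2*I*√4661 + 1245) = 1/(1245 + 2*I*√4661)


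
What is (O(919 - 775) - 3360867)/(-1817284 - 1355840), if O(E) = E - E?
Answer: 1120289/1057708 ≈ 1.0592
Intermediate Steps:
O(E) = 0
(O(919 - 775) - 3360867)/(-1817284 - 1355840) = (0 - 3360867)/(-1817284 - 1355840) = -3360867/(-3173124) = -3360867*(-1/3173124) = 1120289/1057708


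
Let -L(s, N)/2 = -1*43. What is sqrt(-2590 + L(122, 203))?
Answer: 2*I*sqrt(626) ≈ 50.04*I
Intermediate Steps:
L(s, N) = 86 (L(s, N) = -(-2)*43 = -2*(-43) = 86)
sqrt(-2590 + L(122, 203)) = sqrt(-2590 + 86) = sqrt(-2504) = 2*I*sqrt(626)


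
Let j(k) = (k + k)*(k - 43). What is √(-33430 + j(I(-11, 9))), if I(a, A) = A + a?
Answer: 5*I*√1330 ≈ 182.35*I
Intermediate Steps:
j(k) = 2*k*(-43 + k) (j(k) = (2*k)*(-43 + k) = 2*k*(-43 + k))
√(-33430 + j(I(-11, 9))) = √(-33430 + 2*(9 - 11)*(-43 + (9 - 11))) = √(-33430 + 2*(-2)*(-43 - 2)) = √(-33430 + 2*(-2)*(-45)) = √(-33430 + 180) = √(-33250) = 5*I*√1330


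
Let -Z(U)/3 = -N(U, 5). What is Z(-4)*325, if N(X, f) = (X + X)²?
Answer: 62400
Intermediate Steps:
N(X, f) = 4*X² (N(X, f) = (2*X)² = 4*X²)
Z(U) = 12*U² (Z(U) = -(-3)*4*U² = -(-12)*U² = 12*U²)
Z(-4)*325 = (12*(-4)²)*325 = (12*16)*325 = 192*325 = 62400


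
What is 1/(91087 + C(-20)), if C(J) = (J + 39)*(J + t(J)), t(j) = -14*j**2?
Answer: -1/15693 ≈ -6.3723e-5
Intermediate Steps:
C(J) = (39 + J)*(J - 14*J**2) (C(J) = (J + 39)*(J - 14*J**2) = (39 + J)*(J - 14*J**2))
1/(91087 + C(-20)) = 1/(91087 - 20*(39 - 545*(-20) - 14*(-20)**2)) = 1/(91087 - 20*(39 + 10900 - 14*400)) = 1/(91087 - 20*(39 + 10900 - 5600)) = 1/(91087 - 20*5339) = 1/(91087 - 106780) = 1/(-15693) = -1/15693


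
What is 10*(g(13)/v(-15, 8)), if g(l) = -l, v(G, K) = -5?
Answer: 26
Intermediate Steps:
10*(g(13)/v(-15, 8)) = 10*(-1*13/(-5)) = 10*(-13*(-⅕)) = 10*(13/5) = 26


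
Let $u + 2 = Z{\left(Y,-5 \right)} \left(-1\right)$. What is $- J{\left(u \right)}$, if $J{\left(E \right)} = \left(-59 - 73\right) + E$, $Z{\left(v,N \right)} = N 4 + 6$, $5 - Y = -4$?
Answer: $120$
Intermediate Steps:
$Y = 9$ ($Y = 5 - -4 = 5 + 4 = 9$)
$Z{\left(v,N \right)} = 6 + 4 N$ ($Z{\left(v,N \right)} = 4 N + 6 = 6 + 4 N$)
$u = 12$ ($u = -2 + \left(6 + 4 \left(-5\right)\right) \left(-1\right) = -2 + \left(6 - 20\right) \left(-1\right) = -2 - -14 = -2 + 14 = 12$)
$J{\left(E \right)} = -132 + E$ ($J{\left(E \right)} = \left(-59 - 73\right) + E = -132 + E$)
$- J{\left(u \right)} = - (-132 + 12) = \left(-1\right) \left(-120\right) = 120$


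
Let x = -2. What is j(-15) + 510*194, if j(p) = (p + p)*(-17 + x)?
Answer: 99510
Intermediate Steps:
j(p) = -38*p (j(p) = (p + p)*(-17 - 2) = (2*p)*(-19) = -38*p)
j(-15) + 510*194 = -38*(-15) + 510*194 = 570 + 98940 = 99510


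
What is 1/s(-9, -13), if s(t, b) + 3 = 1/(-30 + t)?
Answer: -39/118 ≈ -0.33051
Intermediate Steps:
s(t, b) = -3 + 1/(-30 + t)
1/s(-9, -13) = 1/((91 - 3*(-9))/(-30 - 9)) = 1/((91 + 27)/(-39)) = 1/(-1/39*118) = 1/(-118/39) = -39/118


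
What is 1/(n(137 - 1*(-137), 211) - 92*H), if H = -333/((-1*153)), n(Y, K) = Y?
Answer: 17/1254 ≈ 0.013557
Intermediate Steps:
H = 37/17 (H = -333/(-153) = -333*(-1/153) = 37/17 ≈ 2.1765)
1/(n(137 - 1*(-137), 211) - 92*H) = 1/((137 - 1*(-137)) - 92*37/17) = 1/((137 + 137) - 3404/17) = 1/(274 - 3404/17) = 1/(1254/17) = 17/1254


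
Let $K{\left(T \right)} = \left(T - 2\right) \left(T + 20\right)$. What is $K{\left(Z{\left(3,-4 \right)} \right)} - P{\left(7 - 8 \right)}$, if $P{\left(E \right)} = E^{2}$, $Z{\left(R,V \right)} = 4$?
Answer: $47$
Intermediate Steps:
$K{\left(T \right)} = \left(-2 + T\right) \left(20 + T\right)$
$K{\left(Z{\left(3,-4 \right)} \right)} - P{\left(7 - 8 \right)} = \left(-40 + 4^{2} + 18 \cdot 4\right) - \left(7 - 8\right)^{2} = \left(-40 + 16 + 72\right) - \left(7 - 8\right)^{2} = 48 - \left(-1\right)^{2} = 48 - 1 = 47$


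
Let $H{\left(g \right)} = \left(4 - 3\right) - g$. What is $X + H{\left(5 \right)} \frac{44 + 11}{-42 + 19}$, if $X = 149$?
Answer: $\frac{3647}{23} \approx 158.57$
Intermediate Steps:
$H{\left(g \right)} = 1 - g$ ($H{\left(g \right)} = \left(4 - 3\right) - g = 1 - g$)
$X + H{\left(5 \right)} \frac{44 + 11}{-42 + 19} = 149 + \left(1 - 5\right) \frac{44 + 11}{-42 + 19} = 149 + \left(1 - 5\right) \frac{55}{-23} = 149 - 4 \cdot 55 \left(- \frac{1}{23}\right) = 149 - - \frac{220}{23} = 149 + \frac{220}{23} = \frac{3647}{23}$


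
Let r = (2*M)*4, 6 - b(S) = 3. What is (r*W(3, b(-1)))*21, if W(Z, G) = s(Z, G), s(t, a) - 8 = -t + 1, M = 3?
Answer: 3024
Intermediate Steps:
b(S) = 3 (b(S) = 6 - 1*3 = 6 - 3 = 3)
s(t, a) = 9 - t (s(t, a) = 8 + (-t + 1) = 8 + (1 - t) = 9 - t)
W(Z, G) = 9 - Z
r = 24 (r = (2*3)*4 = 6*4 = 24)
(r*W(3, b(-1)))*21 = (24*(9 - 1*3))*21 = (24*(9 - 3))*21 = (24*6)*21 = 144*21 = 3024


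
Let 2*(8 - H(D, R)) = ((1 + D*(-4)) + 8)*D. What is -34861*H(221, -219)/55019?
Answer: -6741803651/110038 ≈ -61268.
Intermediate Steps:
H(D, R) = 8 - D*(9 - 4*D)/2 (H(D, R) = 8 - ((1 + D*(-4)) + 8)*D/2 = 8 - ((1 - 4*D) + 8)*D/2 = 8 - (9 - 4*D)*D/2 = 8 - D*(9 - 4*D)/2)
-34861*H(221, -219)/55019 = -34861/(55019/(8 + 2*221² - 9/2*221)) = -34861/(55019/(8 + 2*48841 - 1989/2)) = -34861/(55019/(8 + 97682 - 1989/2)) = -34861/(55019/(193391/2)) = -34861/(55019*(2/193391)) = -34861/110038/193391 = -34861*193391/110038 = -6741803651/110038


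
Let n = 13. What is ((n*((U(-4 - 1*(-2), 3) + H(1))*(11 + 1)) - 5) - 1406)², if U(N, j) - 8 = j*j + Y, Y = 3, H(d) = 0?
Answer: 2920681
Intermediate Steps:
U(N, j) = 11 + j² (U(N, j) = 8 + (j*j + 3) = 8 + (j² + 3) = 8 + (3 + j²) = 11 + j²)
((n*((U(-4 - 1*(-2), 3) + H(1))*(11 + 1)) - 5) - 1406)² = ((13*(((11 + 3²) + 0)*(11 + 1)) - 5) - 1406)² = ((13*(((11 + 9) + 0)*12) - 5) - 1406)² = ((13*((20 + 0)*12) - 5) - 1406)² = ((13*(20*12) - 5) - 1406)² = ((13*240 - 5) - 1406)² = ((3120 - 5) - 1406)² = (3115 - 1406)² = 1709² = 2920681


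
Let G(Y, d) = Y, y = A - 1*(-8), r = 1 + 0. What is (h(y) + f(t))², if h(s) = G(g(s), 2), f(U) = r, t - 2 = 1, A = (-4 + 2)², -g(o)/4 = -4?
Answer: 289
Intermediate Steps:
g(o) = 16 (g(o) = -4*(-4) = 16)
A = 4 (A = (-2)² = 4)
r = 1
t = 3 (t = 2 + 1 = 3)
f(U) = 1
y = 12 (y = 4 - 1*(-8) = 4 + 8 = 12)
h(s) = 16
(h(y) + f(t))² = (16 + 1)² = 17² = 289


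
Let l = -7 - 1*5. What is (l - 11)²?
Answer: 529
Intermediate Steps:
l = -12 (l = -7 - 5 = -12)
(l - 11)² = (-12 - 11)² = (-23)² = 529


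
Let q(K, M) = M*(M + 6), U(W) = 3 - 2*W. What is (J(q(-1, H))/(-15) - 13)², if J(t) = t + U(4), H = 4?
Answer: 2116/9 ≈ 235.11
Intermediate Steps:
q(K, M) = M*(6 + M)
J(t) = -5 + t (J(t) = t + (3 - 2*4) = t + (3 - 8) = t - 5 = -5 + t)
(J(q(-1, H))/(-15) - 13)² = ((-5 + 4*(6 + 4))/(-15) - 13)² = ((-5 + 4*10)*(-1/15) - 13)² = ((-5 + 40)*(-1/15) - 13)² = (35*(-1/15) - 13)² = (-7/3 - 13)² = (-46/3)² = 2116/9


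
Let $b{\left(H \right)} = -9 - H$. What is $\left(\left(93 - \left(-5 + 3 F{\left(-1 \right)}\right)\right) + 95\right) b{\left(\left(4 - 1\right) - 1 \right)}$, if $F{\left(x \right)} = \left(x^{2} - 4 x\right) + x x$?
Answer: $-1925$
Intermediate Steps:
$F{\left(x \right)} = - 4 x + 2 x^{2}$ ($F{\left(x \right)} = \left(x^{2} - 4 x\right) + x^{2} = - 4 x + 2 x^{2}$)
$\left(\left(93 - \left(-5 + 3 F{\left(-1 \right)}\right)\right) + 95\right) b{\left(\left(4 - 1\right) - 1 \right)} = \left(\left(93 + \left(5 - 3 \cdot 2 \left(-1\right) \left(-2 - 1\right)\right)\right) + 95\right) \left(-9 - \left(\left(4 - 1\right) - 1\right)\right) = \left(\left(93 + \left(5 - 3 \cdot 2 \left(-1\right) \left(-3\right)\right)\right) + 95\right) \left(-9 - \left(3 - 1\right)\right) = \left(\left(93 + \left(5 - 18\right)\right) + 95\right) \left(-9 - 2\right) = \left(\left(93 - 13\right) + 95\right) \left(-11\right) = \left(80 + 95\right) \left(-11\right) = 175 \left(-11\right) = -1925$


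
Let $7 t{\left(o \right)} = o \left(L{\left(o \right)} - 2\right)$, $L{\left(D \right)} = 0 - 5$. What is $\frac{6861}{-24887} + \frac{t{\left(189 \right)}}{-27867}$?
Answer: $- \frac{8880564}{33025049} \approx -0.2689$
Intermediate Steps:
$L{\left(D \right)} = -5$
$t{\left(o \right)} = - o$ ($t{\left(o \right)} = \frac{o \left(-5 - 2\right)}{7} = \frac{o \left(-7\right)}{7} = \frac{\left(-7\right) o}{7} = - o$)
$\frac{6861}{-24887} + \frac{t{\left(189 \right)}}{-27867} = \frac{6861}{-24887} + \frac{\left(-1\right) 189}{-27867} = 6861 \left(- \frac{1}{24887}\right) - - \frac{9}{1327} = - \frac{6861}{24887} + \frac{9}{1327} = - \frac{8880564}{33025049}$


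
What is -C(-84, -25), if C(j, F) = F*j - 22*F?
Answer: -2650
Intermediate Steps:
C(j, F) = -22*F + F*j
-C(-84, -25) = -(-25)*(-22 - 84) = -(-25)*(-106) = -1*2650 = -2650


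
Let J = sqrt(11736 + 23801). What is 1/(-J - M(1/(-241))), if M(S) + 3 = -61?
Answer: -64/31441 - sqrt(35537)/31441 ≈ -0.0080313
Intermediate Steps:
M(S) = -64 (M(S) = -3 - 61 = -64)
J = sqrt(35537) ≈ 188.51
1/(-J - M(1/(-241))) = 1/(-sqrt(35537) - 1*(-64)) = 1/(-sqrt(35537) + 64) = 1/(64 - sqrt(35537))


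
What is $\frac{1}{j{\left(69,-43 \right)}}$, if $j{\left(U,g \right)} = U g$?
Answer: $- \frac{1}{2967} \approx -0.00033704$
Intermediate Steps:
$\frac{1}{j{\left(69,-43 \right)}} = \frac{1}{69 \left(-43\right)} = \frac{1}{-2967} = - \frac{1}{2967}$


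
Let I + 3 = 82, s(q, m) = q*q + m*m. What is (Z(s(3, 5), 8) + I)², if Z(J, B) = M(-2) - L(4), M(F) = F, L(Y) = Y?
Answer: 5329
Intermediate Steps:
s(q, m) = m² + q² (s(q, m) = q² + m² = m² + q²)
I = 79 (I = -3 + 82 = 79)
Z(J, B) = -6 (Z(J, B) = -2 - 1*4 = -2 - 4 = -6)
(Z(s(3, 5), 8) + I)² = (-6 + 79)² = 73² = 5329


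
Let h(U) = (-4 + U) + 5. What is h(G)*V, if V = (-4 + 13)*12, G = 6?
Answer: 756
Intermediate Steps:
h(U) = 1 + U
V = 108 (V = 9*12 = 108)
h(G)*V = (1 + 6)*108 = 7*108 = 756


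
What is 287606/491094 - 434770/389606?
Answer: -3623568398/6833327463 ≈ -0.53028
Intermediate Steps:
287606/491094 - 434770/389606 = 287606*(1/491094) - 434770*1/389606 = 143803/245547 - 31055/27829 = -3623568398/6833327463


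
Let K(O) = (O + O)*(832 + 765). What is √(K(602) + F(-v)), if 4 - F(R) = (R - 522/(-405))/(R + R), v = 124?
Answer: √1663022372845/930 ≈ 1386.6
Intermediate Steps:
K(O) = 3194*O (K(O) = (2*O)*1597 = 3194*O)
F(R) = 4 - (58/45 + R)/(2*R) (F(R) = 4 - (R - 522/(-405))/(R + R) = 4 - (R - 522*(-1/405))/(2*R) = 4 - (R + 58/45)*1/(2*R) = 4 - (58/45 + R)*1/(2*R) = 4 - (58/45 + R)/(2*R))
√(K(602) + F(-v)) = √(3194*602 + (-58 + 315*(-1*124))/(90*((-1*124)))) = √(1922788 + (1/90)*(-58 + 315*(-124))/(-124)) = √(1922788 + (1/90)*(-1/124)*(-58 - 39060)) = √(1922788 + (1/90)*(-1/124)*(-39118)) = √(1922788 + 19559/5580) = √(10729176599/5580) = √1663022372845/930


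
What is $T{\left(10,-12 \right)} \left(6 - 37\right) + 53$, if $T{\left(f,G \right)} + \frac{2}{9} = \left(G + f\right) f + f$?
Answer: $\frac{3329}{9} \approx 369.89$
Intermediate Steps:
$T{\left(f,G \right)} = - \frac{2}{9} + f + f \left(G + f\right)$ ($T{\left(f,G \right)} = - \frac{2}{9} + \left(\left(G + f\right) f + f\right) = - \frac{2}{9} + \left(f \left(G + f\right) + f\right) = - \frac{2}{9} + \left(f + f \left(G + f\right)\right) = - \frac{2}{9} + f + f \left(G + f\right)$)
$T{\left(10,-12 \right)} \left(6 - 37\right) + 53 = \left(- \frac{2}{9} + 10 + 10^{2} - 120\right) \left(6 - 37\right) + 53 = \left(- \frac{2}{9} + 10 + 100 - 120\right) \left(6 - 37\right) + 53 = \left(- \frac{92}{9}\right) \left(-31\right) + 53 = \frac{2852}{9} + 53 = \frac{3329}{9}$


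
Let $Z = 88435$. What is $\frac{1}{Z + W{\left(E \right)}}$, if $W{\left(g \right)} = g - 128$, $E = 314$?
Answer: $\frac{1}{88621} \approx 1.1284 \cdot 10^{-5}$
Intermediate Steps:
$W{\left(g \right)} = -128 + g$
$\frac{1}{Z + W{\left(E \right)}} = \frac{1}{88435 + \left(-128 + 314\right)} = \frac{1}{88435 + 186} = \frac{1}{88621}$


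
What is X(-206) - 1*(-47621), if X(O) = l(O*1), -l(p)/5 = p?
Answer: 48651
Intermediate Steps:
l(p) = -5*p
X(O) = -5*O
X(-206) - 1*(-47621) = -5*(-206) - 1*(-47621) = 1030 + 47621 = 48651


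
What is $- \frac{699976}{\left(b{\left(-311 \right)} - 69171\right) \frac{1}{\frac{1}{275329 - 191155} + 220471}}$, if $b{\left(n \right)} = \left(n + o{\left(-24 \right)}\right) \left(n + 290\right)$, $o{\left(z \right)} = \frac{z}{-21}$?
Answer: $\frac{1623762847284635}{659334942} \approx 2.4627 \cdot 10^{6}$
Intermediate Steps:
$o{\left(z \right)} = - \frac{z}{21}$ ($o{\left(z \right)} = z \left(- \frac{1}{21}\right) = - \frac{z}{21}$)
$b{\left(n \right)} = \left(290 + n\right) \left(\frac{8}{7} + n\right)$ ($b{\left(n \right)} = \left(n - - \frac{8}{7}\right) \left(n + 290\right) = \left(n + \frac{8}{7}\right) \left(290 + n\right) = \left(\frac{8}{7} + n\right) \left(290 + n\right) = \left(290 + n\right) \left(\frac{8}{7} + n\right)$)
$- \frac{699976}{\left(b{\left(-311 \right)} - 69171\right) \frac{1}{\frac{1}{275329 - 191155} + 220471}} = - \frac{699976}{\left(\left(\frac{2320}{7} + \left(-311\right)^{2} + \frac{2038}{7} \left(-311\right)\right) - 69171\right) \frac{1}{\frac{1}{275329 - 191155} + 220471}} = - \frac{699976}{\left(\left(\frac{2320}{7} + 96721 - \frac{633818}{7}\right) - 69171\right) \frac{1}{\frac{1}{84174} + 220471}} = - \frac{699976}{\left(6507 - 69171\right) \frac{1}{\frac{1}{84174} + 220471}} = - \frac{699976}{\left(-62664\right) \frac{1}{\frac{18557925955}{84174}}} = - \frac{699976}{\left(-62664\right) \frac{84174}{18557925955}} = - \frac{699976}{- \frac{5274679536}{18557925955}} = \left(-699976\right) \left(- \frac{18557925955}{5274679536}\right) = \frac{1623762847284635}{659334942}$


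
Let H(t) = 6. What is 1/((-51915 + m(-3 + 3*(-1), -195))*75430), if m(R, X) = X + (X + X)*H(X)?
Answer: -1/4107163500 ≈ -2.4348e-10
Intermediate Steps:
m(R, X) = 13*X (m(R, X) = X + (X + X)*6 = X + (2*X)*6 = X + 12*X = 13*X)
1/((-51915 + m(-3 + 3*(-1), -195))*75430) = 1/((-51915 + 13*(-195))*75430) = (1/75430)/(-51915 - 2535) = (1/75430)/(-54450) = -1/54450*1/75430 = -1/4107163500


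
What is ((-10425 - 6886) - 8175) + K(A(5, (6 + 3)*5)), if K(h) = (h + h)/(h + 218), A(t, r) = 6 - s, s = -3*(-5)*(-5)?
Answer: -7620152/299 ≈ -25485.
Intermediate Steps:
s = -75 (s = 15*(-5) = -75)
A(t, r) = 81 (A(t, r) = 6 - 1*(-75) = 6 + 75 = 81)
K(h) = 2*h/(218 + h) (K(h) = (2*h)/(218 + h) = 2*h/(218 + h))
((-10425 - 6886) - 8175) + K(A(5, (6 + 3)*5)) = ((-10425 - 6886) - 8175) + 2*81/(218 + 81) = (-17311 - 8175) + 2*81/299 = -25486 + 2*81*(1/299) = -25486 + 162/299 = -7620152/299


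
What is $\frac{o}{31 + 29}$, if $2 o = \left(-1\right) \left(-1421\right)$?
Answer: $\frac{1421}{120} \approx 11.842$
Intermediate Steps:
$o = \frac{1421}{2}$ ($o = \frac{\left(-1\right) \left(-1421\right)}{2} = \frac{1}{2} \cdot 1421 = \frac{1421}{2} \approx 710.5$)
$\frac{o}{31 + 29} = \frac{1}{31 + 29} \cdot \frac{1421}{2} = \frac{1}{60} \cdot \frac{1421}{2} = \frac{1421}{120}$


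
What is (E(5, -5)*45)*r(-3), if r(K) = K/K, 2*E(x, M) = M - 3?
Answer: -180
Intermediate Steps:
E(x, M) = -3/2 + M/2 (E(x, M) = (M - 3)/2 = (-3 + M)/2 = -3/2 + M/2)
r(K) = 1
(E(5, -5)*45)*r(-3) = ((-3/2 + (½)*(-5))*45)*1 = ((-3/2 - 5/2)*45)*1 = -4*45*1 = -180*1 = -180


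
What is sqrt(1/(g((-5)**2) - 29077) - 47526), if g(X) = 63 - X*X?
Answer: I*sqrt(41750180505485)/29639 ≈ 218.0*I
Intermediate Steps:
g(X) = 63 - X**2
sqrt(1/(g((-5)**2) - 29077) - 47526) = sqrt(1/((63 - ((-5)**2)**2) - 29077) - 47526) = sqrt(1/((63 - 1*25**2) - 29077) - 47526) = sqrt(1/((63 - 1*625) - 29077) - 47526) = sqrt(1/((63 - 625) - 29077) - 47526) = sqrt(1/(-562 - 29077) - 47526) = sqrt(1/(-29639) - 47526) = sqrt(-1/29639 - 47526) = sqrt(-1408623115/29639) = I*sqrt(41750180505485)/29639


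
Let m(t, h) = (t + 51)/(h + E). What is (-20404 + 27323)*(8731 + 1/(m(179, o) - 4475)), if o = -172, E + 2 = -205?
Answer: 9315491274354/154205 ≈ 6.0410e+7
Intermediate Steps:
E = -207 (E = -2 - 205 = -207)
m(t, h) = (51 + t)/(-207 + h) (m(t, h) = (t + 51)/(h - 207) = (51 + t)/(-207 + h))
(-20404 + 27323)*(8731 + 1/(m(179, o) - 4475)) = (-20404 + 27323)*(8731 + 1/((51 + 179)/(-207 - 172) - 4475)) = 6919*(8731 + 1/(230/(-379) - 4475)) = 6919*(8731 + 1/(-1/379*230 - 4475)) = 6919*(8731 + 1/(-230/379 - 4475)) = 6919*(8731 + 1/(-1696255/379)) = 6919*(8731 - 379/1696255) = 6919*(14810002026/1696255) = 9315491274354/154205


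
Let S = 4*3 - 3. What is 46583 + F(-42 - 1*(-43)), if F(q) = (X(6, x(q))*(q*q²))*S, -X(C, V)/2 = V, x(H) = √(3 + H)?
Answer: 46547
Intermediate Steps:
X(C, V) = -2*V
S = 9 (S = 12 - 3 = 9)
F(q) = -18*q³*√(3 + q) (F(q) = ((-2*√(3 + q))*(q*q²))*9 = ((-2*√(3 + q))*q³)*9 = -2*q³*√(3 + q)*9 = -18*q³*√(3 + q))
46583 + F(-42 - 1*(-43)) = 46583 - 18*(-42 - 1*(-43))³*√(3 + (-42 - 1*(-43))) = 46583 - 18*(-42 + 43)³*√(3 + (-42 + 43)) = 46583 - 18*1³*√(3 + 1) = 46583 - 18*1*√4 = 46583 - 18*1*2 = 46583 - 36 = 46547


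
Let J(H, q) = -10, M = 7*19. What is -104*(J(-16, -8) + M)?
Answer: -12792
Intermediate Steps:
M = 133
-104*(J(-16, -8) + M) = -104*(-10 + 133) = -104*123 = -12792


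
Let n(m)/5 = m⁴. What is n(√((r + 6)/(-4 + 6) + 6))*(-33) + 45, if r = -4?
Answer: -8040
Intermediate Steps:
n(m) = 5*m⁴
n(√((r + 6)/(-4 + 6) + 6))*(-33) + 45 = (5*(√((-4 + 6)/(-4 + 6) + 6))⁴)*(-33) + 45 = (5*(√(2/2 + 6))⁴)*(-33) + 45 = (5*(√(2*(½) + 6))⁴)*(-33) + 45 = (5*(√(1 + 6))⁴)*(-33) + 45 = (5*(√7)⁴)*(-33) + 45 = (5*49)*(-33) + 45 = 245*(-33) + 45 = -8085 + 45 = -8040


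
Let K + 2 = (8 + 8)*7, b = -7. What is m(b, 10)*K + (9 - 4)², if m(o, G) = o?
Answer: -745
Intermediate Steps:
K = 110 (K = -2 + (8 + 8)*7 = -2 + 16*7 = -2 + 112 = 110)
m(b, 10)*K + (9 - 4)² = -7*110 + (9 - 4)² = -770 + 5² = -770 + 25 = -745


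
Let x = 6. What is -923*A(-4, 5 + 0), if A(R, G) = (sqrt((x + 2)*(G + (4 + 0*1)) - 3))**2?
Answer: -63687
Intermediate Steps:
A(R, G) = 29 + 8*G (A(R, G) = (sqrt((6 + 2)*(G + (4 + 0*1)) - 3))**2 = (sqrt(8*(G + (4 + 0)) - 3))**2 = (sqrt(8*(G + 4) - 3))**2 = (sqrt(8*(4 + G) - 3))**2 = (sqrt((32 + 8*G) - 3))**2 = (sqrt(29 + 8*G))**2 = 29 + 8*G)
-923*A(-4, 5 + 0) = -923*(29 + 8*(5 + 0)) = -923*(29 + 8*5) = -923*(29 + 40) = -923*69 = -63687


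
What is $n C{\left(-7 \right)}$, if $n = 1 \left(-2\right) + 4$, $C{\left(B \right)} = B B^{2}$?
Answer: $-686$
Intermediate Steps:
$C{\left(B \right)} = B^{3}$
$n = 2$ ($n = -2 + 4 = 2$)
$n C{\left(-7 \right)} = 2 \left(-7\right)^{3} = 2 \left(-343\right) = -686$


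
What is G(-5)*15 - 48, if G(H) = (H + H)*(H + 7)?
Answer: -348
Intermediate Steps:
G(H) = 2*H*(7 + H) (G(H) = (2*H)*(7 + H) = 2*H*(7 + H))
G(-5)*15 - 48 = (2*(-5)*(7 - 5))*15 - 48 = (2*(-5)*2)*15 - 48 = -20*15 - 48 = -300 - 48 = -348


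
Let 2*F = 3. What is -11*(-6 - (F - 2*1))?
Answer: 121/2 ≈ 60.500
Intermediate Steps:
F = 3/2 (F = (½)*3 = 3/2 ≈ 1.5000)
-11*(-6 - (F - 2*1)) = -11*(-6 - (3/2 - 2*1)) = -11*(-6 - (3/2 - 2)) = -11*(-6 - 1*(-½)) = -11*(-6 + ½) = -11*(-11/2) = 121/2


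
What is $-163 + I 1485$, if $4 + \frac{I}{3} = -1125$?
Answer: $-5029858$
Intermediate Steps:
$I = -3387$ ($I = -12 + 3 \left(-1125\right) = -12 - 3375 = -3387$)
$-163 + I 1485 = -163 - 5029695 = -5029858$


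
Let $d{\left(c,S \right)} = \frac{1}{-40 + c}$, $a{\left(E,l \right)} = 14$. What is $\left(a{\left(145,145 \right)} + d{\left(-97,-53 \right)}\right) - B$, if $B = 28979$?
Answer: $- \frac{3968206}{137} \approx -28965.0$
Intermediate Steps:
$\left(a{\left(145,145 \right)} + d{\left(-97,-53 \right)}\right) - B = \left(14 + \frac{1}{-40 - 97}\right) - 28979 = \left(14 + \frac{1}{-137}\right) - 28979 = \left(14 - \frac{1}{137}\right) - 28979 = \frac{1917}{137} - 28979 = - \frac{3968206}{137}$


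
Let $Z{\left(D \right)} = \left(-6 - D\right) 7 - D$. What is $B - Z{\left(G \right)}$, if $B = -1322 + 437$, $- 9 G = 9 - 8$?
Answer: $- \frac{7595}{9} \approx -843.89$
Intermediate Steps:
$G = - \frac{1}{9}$ ($G = - \frac{9 - 8}{9} = \left(- \frac{1}{9}\right) 1 = - \frac{1}{9} \approx -0.11111$)
$Z{\left(D \right)} = -42 - 8 D$ ($Z{\left(D \right)} = \left(-42 - 7 D\right) - D = -42 - 8 D$)
$B = -885$
$B - Z{\left(G \right)} = -885 - \left(-42 - - \frac{8}{9}\right) = -885 - \left(-42 + \frac{8}{9}\right) = -885 - - \frac{370}{9} = -885 + \frac{370}{9} = - \frac{7595}{9}$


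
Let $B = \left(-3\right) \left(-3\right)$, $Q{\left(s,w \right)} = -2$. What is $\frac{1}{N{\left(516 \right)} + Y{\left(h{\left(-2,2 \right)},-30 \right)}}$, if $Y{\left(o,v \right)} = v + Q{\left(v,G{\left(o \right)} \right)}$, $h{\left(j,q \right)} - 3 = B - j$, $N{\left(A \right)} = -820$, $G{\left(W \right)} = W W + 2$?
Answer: $- \frac{1}{852} \approx -0.0011737$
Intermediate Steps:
$G{\left(W \right)} = 2 + W^{2}$ ($G{\left(W \right)} = W^{2} + 2 = 2 + W^{2}$)
$B = 9$
$h{\left(j,q \right)} = 12 - j$ ($h{\left(j,q \right)} = 3 - \left(-9 + j\right) = 12 - j$)
$Y{\left(o,v \right)} = -2 + v$ ($Y{\left(o,v \right)} = v - 2 = -2 + v$)
$\frac{1}{N{\left(516 \right)} + Y{\left(h{\left(-2,2 \right)},-30 \right)}} = \frac{1}{-820 - 32} = \frac{1}{-852} = - \frac{1}{852}$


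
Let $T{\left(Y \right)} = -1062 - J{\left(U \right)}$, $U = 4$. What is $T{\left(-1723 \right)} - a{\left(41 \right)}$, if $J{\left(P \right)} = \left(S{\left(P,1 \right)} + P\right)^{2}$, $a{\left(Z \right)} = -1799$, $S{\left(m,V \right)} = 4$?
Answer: $673$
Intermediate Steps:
$J{\left(P \right)} = \left(4 + P\right)^{2}$
$T{\left(Y \right)} = -1126$ ($T{\left(Y \right)} = -1062 - \left(4 + 4\right)^{2} = -1062 - 8^{2} = -1062 - 64 = -1126$)
$T{\left(-1723 \right)} - a{\left(41 \right)} = -1126 - -1799 = -1126 + 1799 = 673$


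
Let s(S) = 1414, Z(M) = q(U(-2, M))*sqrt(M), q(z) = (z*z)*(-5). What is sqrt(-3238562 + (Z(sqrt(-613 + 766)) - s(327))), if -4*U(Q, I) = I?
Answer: sqrt(-51839616 - 765*sqrt(3)*17**(1/4))/4 ≈ 1800.0*I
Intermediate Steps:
U(Q, I) = -I/4
q(z) = -5*z**2 (q(z) = z**2*(-5) = -5*z**2)
Z(M) = -5*M**(5/2)/16 (Z(M) = (-5*M**2/16)*sqrt(M) = -5*M**(5/2)/16)
sqrt(-3238562 + (Z(sqrt(-613 + 766)) - s(327))) = sqrt(-3238562 + (-5*(-613 + 766)**(5/4)/16 - 1*1414)) = sqrt(-3238562 + (-5*153*sqrt(3)*17**(1/4)/16 - 1414)) = sqrt(-3238562 + (-765*sqrt(3)*17**(1/4)/16 - 1414)) = sqrt(-3238562 + (-1414 - 765*sqrt(3)*17**(1/4)/16)) = sqrt(-3239976 - 765*sqrt(3)*17**(1/4)/16)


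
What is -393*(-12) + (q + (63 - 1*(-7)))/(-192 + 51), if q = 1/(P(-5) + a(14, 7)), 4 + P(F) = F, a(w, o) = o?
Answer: 1329773/282 ≈ 4715.5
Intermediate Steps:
P(F) = -4 + F
q = -½ (q = 1/((-4 - 5) + 7) = 1/(-9 + 7) = 1/(-2) = -½ ≈ -0.50000)
-393*(-12) + (q + (63 - 1*(-7)))/(-192 + 51) = -393*(-12) + (-½ + (63 - 1*(-7)))/(-192 + 51) = 4716 + (-½ + (63 + 7))/(-141) = 4716 + (-½ + 70)*(-1/141) = 4716 + (139/2)*(-1/141) = 4716 - 139/282 = 1329773/282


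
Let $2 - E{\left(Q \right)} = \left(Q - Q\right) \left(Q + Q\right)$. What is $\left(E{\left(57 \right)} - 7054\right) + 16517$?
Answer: $9465$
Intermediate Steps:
$E{\left(Q \right)} = 2$ ($E{\left(Q \right)} = 2 - \left(Q - Q\right) \left(Q + Q\right) = 2 - 0 \cdot 2 Q = 2 - 0 = 2 + 0 = 2$)
$\left(E{\left(57 \right)} - 7054\right) + 16517 = \left(2 - 7054\right) + 16517 = -7052 + 16517 = 9465$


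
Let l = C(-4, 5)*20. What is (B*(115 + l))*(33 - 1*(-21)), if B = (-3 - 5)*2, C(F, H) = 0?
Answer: -99360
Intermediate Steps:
l = 0 (l = 0*20 = 0)
B = -16 (B = -8*2 = -16)
(B*(115 + l))*(33 - 1*(-21)) = (-16*(115 + 0))*(33 - 1*(-21)) = (-16*115)*(33 + 21) = -1840*54 = -99360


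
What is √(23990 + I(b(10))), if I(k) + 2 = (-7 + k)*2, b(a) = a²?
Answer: 3*√2686 ≈ 155.48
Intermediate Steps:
I(k) = -16 + 2*k (I(k) = -2 + (-7 + k)*2 = -2 + (-14 + 2*k) = -16 + 2*k)
√(23990 + I(b(10))) = √(23990 + (-16 + 2*10²)) = √(23990 + (-16 + 2*100)) = √(23990 + (-16 + 200)) = √(23990 + 184) = √24174 = 3*√2686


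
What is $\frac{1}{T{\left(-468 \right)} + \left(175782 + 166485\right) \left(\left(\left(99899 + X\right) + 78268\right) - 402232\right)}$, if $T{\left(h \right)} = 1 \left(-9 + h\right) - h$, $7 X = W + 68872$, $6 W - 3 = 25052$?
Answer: $- \frac{14}{1023657049553} \approx -1.3676 \cdot 10^{-11}$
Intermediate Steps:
$W = \frac{25055}{6}$ ($W = \frac{1}{2} + \frac{1}{6} \cdot 25052 = \frac{1}{2} + \frac{12526}{3} = \frac{25055}{6} \approx 4175.8$)
$X = \frac{438287}{42}$ ($X = \frac{\frac{25055}{6} + 68872}{7} = \frac{1}{7} \cdot \frac{438287}{6} = \frac{438287}{42} \approx 10435.0$)
$T{\left(h \right)} = -9$ ($T{\left(h \right)} = \left(-9 + h\right) - h = -9$)
$\frac{1}{T{\left(-468 \right)} + \left(175782 + 166485\right) \left(\left(\left(99899 + X\right) + 78268\right) - 402232\right)} = \frac{1}{-9 + \left(175782 + 166485\right) \left(\left(\left(99899 + \frac{438287}{42}\right) + 78268\right) - 402232\right)} = \frac{1}{-9 + 342267 \left(\left(\frac{4634045}{42} + 78268\right) - 402232\right)} = \frac{1}{-9 + 342267 \left(\frac{7921301}{42} - 402232\right)} = \frac{1}{-9 + 342267 \left(- \frac{8972443}{42}\right)} = \frac{1}{-9 - \frac{1023657049427}{14}} = \frac{1}{- \frac{1023657049553}{14}} = - \frac{14}{1023657049553}$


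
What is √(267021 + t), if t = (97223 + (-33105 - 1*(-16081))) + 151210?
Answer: √498430 ≈ 706.00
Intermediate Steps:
t = 231409 (t = (97223 + (-33105 + 16081)) + 151210 = (97223 - 17024) + 151210 = 80199 + 151210 = 231409)
√(267021 + t) = √(267021 + 231409) = √498430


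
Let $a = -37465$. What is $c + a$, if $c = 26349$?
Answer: $-11116$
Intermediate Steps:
$c + a = 26349 - 37465 = -11116$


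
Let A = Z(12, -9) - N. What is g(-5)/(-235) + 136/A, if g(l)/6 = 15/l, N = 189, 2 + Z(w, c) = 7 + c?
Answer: -28486/45355 ≈ -0.62807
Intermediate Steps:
Z(w, c) = 5 + c (Z(w, c) = -2 + (7 + c) = 5 + c)
g(l) = 90/l (g(l) = 6*(15/l) = 90/l)
A = -193 (A = (5 - 9) - 1*189 = -4 - 189 = -193)
g(-5)/(-235) + 136/A = (90/(-5))/(-235) + 136/(-193) = (90*(-⅕))*(-1/235) + 136*(-1/193) = -18*(-1/235) - 136/193 = 18/235 - 136/193 = -28486/45355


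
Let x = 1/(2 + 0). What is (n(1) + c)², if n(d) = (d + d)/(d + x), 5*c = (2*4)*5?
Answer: 784/9 ≈ 87.111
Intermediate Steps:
c = 8 (c = ((2*4)*5)/5 = (8*5)/5 = (⅕)*40 = 8)
x = ½ (x = 1/2 = ½ ≈ 0.50000)
n(d) = 2*d/(½ + d) (n(d) = (d + d)/(d + ½) = (2*d)/(½ + d) = 2*d/(½ + d))
(n(1) + c)² = (4*1/(1 + 2*1) + 8)² = (4*1/(1 + 2) + 8)² = (4*1/3 + 8)² = (4*1*(⅓) + 8)² = (4/3 + 8)² = (28/3)² = 784/9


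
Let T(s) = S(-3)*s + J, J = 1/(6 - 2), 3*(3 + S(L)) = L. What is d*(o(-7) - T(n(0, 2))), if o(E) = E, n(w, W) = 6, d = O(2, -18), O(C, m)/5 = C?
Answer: 335/2 ≈ 167.50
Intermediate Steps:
O(C, m) = 5*C
S(L) = -3 + L/3
d = 10 (d = 5*2 = 10)
J = ¼ (J = 1/4 = ¼ ≈ 0.25000)
T(s) = ¼ - 4*s (T(s) = (-3 + (⅓)*(-3))*s + ¼ = (-3 - 1)*s + ¼ = -4*s + ¼ = ¼ - 4*s)
d*(o(-7) - T(n(0, 2))) = 10*(-7 - (¼ - 4*6)) = 10*(-7 - (¼ - 24)) = 10*(-7 - 1*(-95/4)) = 10*(-7 + 95/4) = 10*(67/4) = 335/2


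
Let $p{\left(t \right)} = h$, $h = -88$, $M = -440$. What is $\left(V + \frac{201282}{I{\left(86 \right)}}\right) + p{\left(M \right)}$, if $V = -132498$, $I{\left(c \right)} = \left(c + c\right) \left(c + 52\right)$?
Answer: $- \frac{524476669}{3956} \approx -1.3258 \cdot 10^{5}$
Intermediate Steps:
$I{\left(c \right)} = 2 c \left(52 + c\right)$
$p{\left(t \right)} = -88$
$\left(V + \frac{201282}{I{\left(86 \right)}}\right) + p{\left(M \right)} = \left(-132498 + \frac{201282}{2 \cdot 86 \left(52 + 86\right)}\right) - 88 = \left(-132498 + \frac{201282}{2 \cdot 86 \cdot 138}\right) - 88 = \left(-132498 + \frac{201282}{23736}\right) - 88 = \left(-132498 + 201282 \cdot \frac{1}{23736}\right) - 88 = \left(-132498 + \frac{33547}{3956}\right) - 88 = - \frac{524128541}{3956} - 88 = - \frac{524476669}{3956}$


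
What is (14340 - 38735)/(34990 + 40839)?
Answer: -24395/75829 ≈ -0.32171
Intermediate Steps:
(14340 - 38735)/(34990 + 40839) = -24395/75829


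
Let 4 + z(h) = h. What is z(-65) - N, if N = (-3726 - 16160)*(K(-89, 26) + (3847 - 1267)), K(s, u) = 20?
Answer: 51703531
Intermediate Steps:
z(h) = -4 + h
N = -51703600 (N = (-3726 - 16160)*(20 + (3847 - 1267)) = -19886*(20 + 2580) = -19886*2600 = -51703600)
z(-65) - N = (-4 - 65) - 1*(-51703600) = -69 + 51703600 = 51703531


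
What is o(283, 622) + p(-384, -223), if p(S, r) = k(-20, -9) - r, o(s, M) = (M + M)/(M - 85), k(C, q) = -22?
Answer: 109181/537 ≈ 203.32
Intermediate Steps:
o(s, M) = 2*M/(-85 + M) (o(s, M) = (2*M)/(-85 + M) = 2*M/(-85 + M))
p(S, r) = -22 - r
o(283, 622) + p(-384, -223) = 2*622/(-85 + 622) + (-22 - 1*(-223)) = 2*622/537 + (-22 + 223) = 2*622*(1/537) + 201 = 1244/537 + 201 = 109181/537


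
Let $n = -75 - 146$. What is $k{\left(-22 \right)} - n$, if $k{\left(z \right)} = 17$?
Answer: $238$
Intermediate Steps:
$n = -221$ ($n = -75 - 146 = -221$)
$k{\left(-22 \right)} - n = 17 - -221 = 17 + 221 = 238$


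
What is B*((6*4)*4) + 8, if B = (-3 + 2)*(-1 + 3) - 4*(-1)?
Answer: 200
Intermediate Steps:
B = 2 (B = -1*2 + 4 = -2 + 4 = 2)
B*((6*4)*4) + 8 = 2*((6*4)*4) + 8 = 2*(24*4) + 8 = 2*96 + 8 = 192 + 8 = 200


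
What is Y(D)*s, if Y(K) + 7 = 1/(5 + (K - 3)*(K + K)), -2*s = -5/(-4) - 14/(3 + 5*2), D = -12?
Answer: 11493/18980 ≈ 0.60553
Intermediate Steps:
s = -9/104 (s = -(-5/(-4) - 14/(3 + 5*2))/2 = -(-5*(-¼) - 14/(3 + 10))/2 = -(5/4 - 14/13)/2 = -½*9/52 = -9/104 ≈ -0.086538)
Y(K) = -7 + 1/(5 + 2*K*(-3 + K)) (Y(K) = -7 + 1/(5 + (K - 3)*(K + K)) = -7 + 1/(5 + (-3 + K)*(2*K)) = -7 + 1/(5 + 2*K*(-3 + K)))
Y(D)*s = (2*(-17 - 7*(-12)² + 21*(-12))/(5 - 6*(-12) + 2*(-12)²))*(-9/104) = (2*(-17 - 7*144 - 252)/(5 + 72 + 2*144))*(-9/104) = (2*(-17 - 1008 - 252)/(5 + 72 + 288))*(-9/104) = (2*(-1277)/365)*(-9/104) = (2*(1/365)*(-1277))*(-9/104) = -2554/365*(-9/104) = 11493/18980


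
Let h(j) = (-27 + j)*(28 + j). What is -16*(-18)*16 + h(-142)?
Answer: 23874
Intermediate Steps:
-16*(-18)*16 + h(-142) = -16*(-18)*16 + (-756 - 142 + (-142)²) = 288*16 + (-756 - 142 + 20164) = 4608 + 19266 = 23874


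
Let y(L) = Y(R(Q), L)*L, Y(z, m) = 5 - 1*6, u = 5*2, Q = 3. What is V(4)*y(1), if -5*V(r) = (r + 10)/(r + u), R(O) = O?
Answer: 1/5 ≈ 0.20000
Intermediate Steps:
u = 10
V(r) = -1/5 (V(r) = -(r + 10)/(5*(r + 10)) = -(10 + r)/(5*(10 + r)) = -1/5*1 = -1/5)
Y(z, m) = -1 (Y(z, m) = 5 - 6 = -1)
y(L) = -L
V(4)*y(1) = -(-1)/5 = -1/5*(-1) = 1/5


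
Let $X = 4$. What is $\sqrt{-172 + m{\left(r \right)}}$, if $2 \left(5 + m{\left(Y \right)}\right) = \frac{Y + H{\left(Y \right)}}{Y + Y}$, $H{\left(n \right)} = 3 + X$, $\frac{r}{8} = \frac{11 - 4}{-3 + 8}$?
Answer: $\frac{i \sqrt{11302}}{8} \approx 13.289 i$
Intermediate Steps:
$r = \frac{56}{5}$ ($r = 8 \frac{11 - 4}{-3 + 8} = 8 \cdot \frac{7}{5} = \frac{56}{5} \approx 11.2$)
$H{\left(n \right)} = 7$ ($H{\left(n \right)} = 3 + 4 = 7$)
$m{\left(Y \right)} = -5 + \frac{7 + Y}{4 Y}$ ($m{\left(Y \right)} = -5 + \frac{\left(Y + 7\right) \frac{1}{Y + Y}}{2} = -5 + \frac{\left(7 + Y\right) \frac{1}{2 Y}}{2} = -5 + \frac{\frac{1}{2} \frac{1}{Y} \left(7 + Y\right)}{2} = -5 + \frac{7 + Y}{4 Y}$)
$\sqrt{-172 + m{\left(r \right)}} = \sqrt{-172 + \frac{7 - \frac{1064}{5}}{4 \cdot \frac{56}{5}}} = \sqrt{-172 + \frac{1}{4} \cdot \frac{5}{56} \left(7 - \frac{1064}{5}\right)} = \sqrt{-172 + \frac{1}{4} \cdot \frac{5}{56} \left(- \frac{1029}{5}\right)} = \sqrt{-172 - \frac{147}{32}} = \sqrt{- \frac{5651}{32}} = \frac{i \sqrt{11302}}{8}$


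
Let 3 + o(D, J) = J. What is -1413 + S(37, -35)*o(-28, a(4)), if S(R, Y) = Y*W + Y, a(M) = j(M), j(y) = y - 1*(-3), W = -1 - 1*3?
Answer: -993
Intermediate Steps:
W = -4 (W = -1 - 3 = -4)
j(y) = 3 + y (j(y) = y + 3 = 3 + y)
a(M) = 3 + M
o(D, J) = -3 + J
S(R, Y) = -3*Y (S(R, Y) = Y*(-4) + Y = -4*Y + Y = -3*Y)
-1413 + S(37, -35)*o(-28, a(4)) = -1413 + (-3*(-35))*(-3 + (3 + 4)) = -1413 + 105*(-3 + 7) = -1413 + 105*4 = -1413 + 420 = -993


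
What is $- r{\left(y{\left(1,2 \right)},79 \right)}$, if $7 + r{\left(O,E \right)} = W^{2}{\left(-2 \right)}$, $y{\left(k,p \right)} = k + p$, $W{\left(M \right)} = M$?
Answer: $3$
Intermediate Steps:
$r{\left(O,E \right)} = -3$ ($r{\left(O,E \right)} = -7 + \left(-2\right)^{2} = -7 + 4 = -3$)
$- r{\left(y{\left(1,2 \right)},79 \right)} = \left(-1\right) \left(-3\right) = 3$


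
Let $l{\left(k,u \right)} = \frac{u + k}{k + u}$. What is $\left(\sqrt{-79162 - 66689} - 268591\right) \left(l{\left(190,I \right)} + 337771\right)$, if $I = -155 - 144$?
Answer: $-90722519252 + 337772 i \sqrt{145851} \approx -9.0723 \cdot 10^{10} + 1.29 \cdot 10^{8} i$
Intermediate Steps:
$I = -299$
$l{\left(k,u \right)} = 1$ ($l{\left(k,u \right)} = \frac{k + u}{k + u} = 1$)
$\left(\sqrt{-79162 - 66689} - 268591\right) \left(l{\left(190,I \right)} + 337771\right) = \left(\sqrt{-79162 - 66689} - 268591\right) \left(1 + 337771\right) = \left(\sqrt{-145851} - 268591\right) 337772 = \left(i \sqrt{145851} - 268591\right) 337772 = \left(-268591 + i \sqrt{145851}\right) 337772 = -90722519252 + 337772 i \sqrt{145851}$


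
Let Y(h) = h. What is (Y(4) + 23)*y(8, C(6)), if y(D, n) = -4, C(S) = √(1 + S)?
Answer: -108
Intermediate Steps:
(Y(4) + 23)*y(8, C(6)) = (4 + 23)*(-4) = 27*(-4) = -108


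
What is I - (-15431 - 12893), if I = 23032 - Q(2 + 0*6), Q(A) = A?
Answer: 51354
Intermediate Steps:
I = 23030 (I = 23032 - (2 + 0*6) = 23032 - (2 + 0) = 23032 - 1*2 = 23032 - 2 = 23030)
I - (-15431 - 12893) = 23030 - (-15431 - 12893) = 23030 - 1*(-28324) = 23030 + 28324 = 51354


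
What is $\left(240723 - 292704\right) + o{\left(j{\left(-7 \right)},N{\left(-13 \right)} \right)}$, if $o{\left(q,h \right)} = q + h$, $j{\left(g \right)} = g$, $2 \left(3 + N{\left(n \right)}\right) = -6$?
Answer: $-51994$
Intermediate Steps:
$N{\left(n \right)} = -6$ ($N{\left(n \right)} = -3 + \frac{1}{2} \left(-6\right) = -3 - 3 = -6$)
$o{\left(q,h \right)} = h + q$
$\left(240723 - 292704\right) + o{\left(j{\left(-7 \right)},N{\left(-13 \right)} \right)} = \left(240723 - 292704\right) - 13 = -51981 - 13 = -51994$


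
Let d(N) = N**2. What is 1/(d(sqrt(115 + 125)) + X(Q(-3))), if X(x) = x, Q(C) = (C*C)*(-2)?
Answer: 1/222 ≈ 0.0045045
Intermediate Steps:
Q(C) = -2*C**2 (Q(C) = C**2*(-2) = -2*C**2)
1/(d(sqrt(115 + 125)) + X(Q(-3))) = 1/((sqrt(115 + 125))**2 - 2*(-3)**2) = 1/((sqrt(240))**2 - 2*9) = 1/((4*sqrt(15))**2 - 18) = 1/(240 - 18) = 1/222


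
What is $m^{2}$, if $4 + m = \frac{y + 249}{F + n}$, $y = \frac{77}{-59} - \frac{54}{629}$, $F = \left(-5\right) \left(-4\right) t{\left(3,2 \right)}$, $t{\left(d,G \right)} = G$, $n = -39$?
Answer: $\frac{81732014411776}{1377226321} \approx 59345.0$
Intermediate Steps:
$F = 40$ ($F = \left(-5\right) \left(-4\right) 2 = 20 \cdot 2 = 40$)
$y = - \frac{51619}{37111}$ ($y = 77 \left(- \frac{1}{59}\right) - \frac{54}{629} = - \frac{77}{59} - \frac{54}{629} = - \frac{51619}{37111} \approx -1.3909$)
$m = \frac{9040576}{37111}$ ($m = -4 + \frac{- \frac{51619}{37111} + 249}{40 - 39} = -4 + \frac{9189020}{37111 \cdot 1} = -4 + \frac{9189020}{37111} \cdot 1 = -4 + \frac{9189020}{37111} = \frac{9040576}{37111} \approx 243.61$)
$m^{2} = \left(\frac{9040576}{37111}\right)^{2} = \frac{81732014411776}{1377226321}$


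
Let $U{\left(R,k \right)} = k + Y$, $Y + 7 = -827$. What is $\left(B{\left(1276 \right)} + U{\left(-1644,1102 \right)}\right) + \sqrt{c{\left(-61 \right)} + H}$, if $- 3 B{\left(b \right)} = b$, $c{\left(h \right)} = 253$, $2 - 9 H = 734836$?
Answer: $- \frac{472}{3} + \frac{i \sqrt{732557}}{3} \approx -157.33 + 285.3 i$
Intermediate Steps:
$H = - \frac{734834}{9}$ ($H = \frac{2}{9} - \frac{734836}{9} = - \frac{734834}{9} \approx -81648.0$)
$B{\left(b \right)} = - \frac{b}{3}$
$Y = -834$ ($Y = -7 - 827 = -834$)
$U{\left(R,k \right)} = -834 + k$ ($U{\left(R,k \right)} = k - 834 = -834 + k$)
$\left(B{\left(1276 \right)} + U{\left(-1644,1102 \right)}\right) + \sqrt{c{\left(-61 \right)} + H} = \left(\left(- \frac{1}{3}\right) 1276 + \left(-834 + 1102\right)\right) + \sqrt{253 - \frac{734834}{9}} = \left(- \frac{1276}{3} + 268\right) + \sqrt{- \frac{732557}{9}} = - \frac{472}{3} + \frac{i \sqrt{732557}}{3}$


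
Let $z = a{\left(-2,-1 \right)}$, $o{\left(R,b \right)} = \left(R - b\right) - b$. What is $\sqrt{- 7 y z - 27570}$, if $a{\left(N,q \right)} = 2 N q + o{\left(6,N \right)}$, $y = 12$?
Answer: $3 i \sqrt{3194} \approx 169.55 i$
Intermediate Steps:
$o{\left(R,b \right)} = R - 2 b$
$a{\left(N,q \right)} = 6 - 2 N + 2 N q$ ($a{\left(N,q \right)} = 2 N q - \left(-6 + 2 N\right) = 6 - 2 N + 2 N q$)
$z = 14$ ($z = 6 - -4 + 2 \left(-2\right) \left(-1\right) = 6 + 4 + 4 = 14$)
$\sqrt{- 7 y z - 27570} = \sqrt{\left(-7\right) 12 \cdot 14 - 27570} = \sqrt{\left(-84\right) 14 - 27570} = \sqrt{-1176 - 27570} = \sqrt{-28746} = 3 i \sqrt{3194}$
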